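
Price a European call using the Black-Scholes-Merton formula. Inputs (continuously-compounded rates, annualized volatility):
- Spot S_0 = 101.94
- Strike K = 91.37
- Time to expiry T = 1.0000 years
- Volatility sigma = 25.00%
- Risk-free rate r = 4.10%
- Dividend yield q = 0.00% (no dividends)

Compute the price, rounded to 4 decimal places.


d1 = (ln(S/K) + (r - q + 0.5*sigma^2) * T) / (sigma * sqrt(T)) = 0.72686883
d2 = d1 - sigma * sqrt(T) = 0.47686883
exp(-rT) = 0.95982913; exp(-qT) = 1.00000000
C = S_0 * exp(-qT) * N(d1) - K * exp(-rT) * N(d2)
N(d1) = 0.76634684; N(d2) = 0.68327224
C = 101.9400 * 1.00000000 * 0.76634684 - 91.3700 * 0.95982913 * 0.68327224 = 18.1987

Answer: Price = 18.1987


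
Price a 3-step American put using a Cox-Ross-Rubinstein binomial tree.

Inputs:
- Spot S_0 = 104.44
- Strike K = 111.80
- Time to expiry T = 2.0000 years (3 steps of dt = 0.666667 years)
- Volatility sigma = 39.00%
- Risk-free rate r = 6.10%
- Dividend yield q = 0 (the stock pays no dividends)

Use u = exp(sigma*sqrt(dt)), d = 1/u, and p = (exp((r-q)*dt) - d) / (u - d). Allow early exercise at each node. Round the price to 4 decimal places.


dt = T/N = 0.666667
u = exp(sigma*sqrt(dt)) = 1.374972; d = 1/u = 0.727287
p = (exp((r-q)*dt) - d) / (u - d) = 0.485139
Discount per step: exp(-r*dt) = 0.960149
Stock lattice S(k, i) with i counting down-moves:
  k=0: S(0,0) = 104.4400
  k=1: S(1,0) = 143.6021; S(1,1) = 75.9579
  k=2: S(2,0) = 197.4490; S(2,1) = 104.4400; S(2,2) = 55.2432
  k=3: S(3,0) = 271.4869; S(3,1) = 143.6021; S(3,2) = 75.9579; S(3,3) = 40.1777
Terminal payoffs V(N, i) = max(K - S_T, 0):
  V(3,0) = 0.000000; V(3,1) = 0.000000; V(3,2) = 35.842112; V(3,3) = 71.622315
Backward induction: V(k, i) = exp(-r*dt) * [p * V(k+1, i) + (1-p) * V(k+1, i+1)]; then take max(V_cont, immediate exercise) for American.
  V(2,0) = exp(-r*dt) * [p*0.000000 + (1-p)*0.000000] = 0.000000; exercise = 0.000000; V(2,0) = max -> 0.000000
  V(2,1) = exp(-r*dt) * [p*0.000000 + (1-p)*35.842112] = 17.718296; exercise = 7.360000; V(2,1) = max -> 17.718296
  V(2,2) = exp(-r*dt) * [p*35.842112 + (1-p)*71.622315] = 52.101464; exercise = 56.556791; V(2,2) = max -> 56.556791
  V(1,0) = exp(-r*dt) * [p*0.000000 + (1-p)*17.718296] = 8.758915; exercise = 0.000000; V(1,0) = max -> 8.758915
  V(1,1) = exp(-r*dt) * [p*17.718296 + (1-p)*56.556791] = 36.211743; exercise = 35.842112; V(1,1) = max -> 36.211743
  V(0,0) = exp(-r*dt) * [p*8.758915 + (1-p)*36.211743] = 21.980976; exercise = 7.360000; V(0,0) = max -> 21.980976

Answer: Price = V(0,0) = 21.9810


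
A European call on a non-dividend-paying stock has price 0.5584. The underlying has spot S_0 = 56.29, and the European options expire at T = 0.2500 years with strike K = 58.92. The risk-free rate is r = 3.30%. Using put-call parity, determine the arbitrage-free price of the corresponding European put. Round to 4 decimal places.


Put-call parity: C - P = S_0 * exp(-qT) - K * exp(-rT).
S_0 * exp(-qT) = 56.2900 * 1.00000000 = 56.29000000
K * exp(-rT) = 58.9200 * 0.99178394 = 58.43590962
P = C - S*exp(-qT) + K*exp(-rT)
P = 0.5584 - 56.29000000 + 58.43590962 = 2.7043

Answer: Put price = 2.7043


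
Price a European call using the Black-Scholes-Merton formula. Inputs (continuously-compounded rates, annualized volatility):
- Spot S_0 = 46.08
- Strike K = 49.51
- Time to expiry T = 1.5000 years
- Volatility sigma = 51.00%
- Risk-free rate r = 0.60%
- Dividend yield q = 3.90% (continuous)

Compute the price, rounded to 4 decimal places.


d1 = (ln(S/K) + (r - q + 0.5*sigma^2) * T) / (sigma * sqrt(T)) = 0.11811879
d2 = d1 - sigma * sqrt(T) = -0.50650109
exp(-rT) = 0.99104038; exp(-qT) = 0.94317824
C = S_0 * exp(-qT) * N(d1) - K * exp(-rT) * N(d2)
N(d1) = 0.54701323; N(d2) = 0.30625246
C = 46.0800 * 0.94317824 * 0.54701323 - 49.5100 * 0.99104038 * 0.30625246 = 8.7474

Answer: Price = 8.7474


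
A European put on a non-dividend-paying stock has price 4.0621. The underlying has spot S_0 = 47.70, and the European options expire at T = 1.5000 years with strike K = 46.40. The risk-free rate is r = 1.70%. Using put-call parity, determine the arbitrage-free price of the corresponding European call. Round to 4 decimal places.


Answer: Call price = 6.5303

Derivation:
Put-call parity: C - P = S_0 * exp(-qT) - K * exp(-rT).
S_0 * exp(-qT) = 47.7000 * 1.00000000 = 47.70000000
K * exp(-rT) = 46.4000 * 0.97482238 = 45.23175838
C = P + S*exp(-qT) - K*exp(-rT)
C = 4.0621 + 47.70000000 - 45.23175838 = 6.5303


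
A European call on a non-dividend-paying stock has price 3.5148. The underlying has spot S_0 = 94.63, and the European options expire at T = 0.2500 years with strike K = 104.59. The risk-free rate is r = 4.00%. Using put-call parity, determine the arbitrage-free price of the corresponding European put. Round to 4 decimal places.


Put-call parity: C - P = S_0 * exp(-qT) - K * exp(-rT).
S_0 * exp(-qT) = 94.6300 * 1.00000000 = 94.63000000
K * exp(-rT) = 104.5900 * 0.99004983 = 103.54931211
P = C - S*exp(-qT) + K*exp(-rT)
P = 3.5148 - 94.63000000 + 103.54931211 = 12.4341

Answer: Put price = 12.4341


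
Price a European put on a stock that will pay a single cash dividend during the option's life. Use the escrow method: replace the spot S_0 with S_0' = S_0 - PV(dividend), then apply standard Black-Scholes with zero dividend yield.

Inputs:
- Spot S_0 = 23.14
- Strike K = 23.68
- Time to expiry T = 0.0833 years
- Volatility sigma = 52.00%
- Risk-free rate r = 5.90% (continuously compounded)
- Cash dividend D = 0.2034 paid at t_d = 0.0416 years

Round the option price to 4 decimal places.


Answer: Price = 1.7265

Derivation:
PV(D) = D * exp(-r * t_d) = 0.2034 * 0.99754861 = 0.20290139
S_0' = S_0 - PV(D) = 23.1400 - 0.20290139 = 22.93709861
d1 = (ln(S_0'/K) + (r + sigma^2/2)*T) / (sigma*sqrt(T)) = -0.10459898
d2 = d1 - sigma*sqrt(T) = -0.25468002
exp(-rT) = 0.99509736
N(-d1) = 0.54165299; N(-d2) = 0.60051488
P = K * exp(-rT) * N(-d2) - S_0' * N(-d1) = 23.6800 * 0.99509736 * 0.60051488 - 22.93709861 * 0.54165299 = 1.7265


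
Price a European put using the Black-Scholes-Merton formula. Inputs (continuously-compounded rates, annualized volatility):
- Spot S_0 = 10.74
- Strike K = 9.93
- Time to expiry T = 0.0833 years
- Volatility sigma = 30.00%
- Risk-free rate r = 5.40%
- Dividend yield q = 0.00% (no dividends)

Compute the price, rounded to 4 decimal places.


d1 = (ln(S/K) + (r - q + 0.5*sigma^2) * T) / (sigma * sqrt(T)) = 1.00087882
d2 = d1 - sigma * sqrt(T) = 0.91429360
exp(-rT) = 0.99551190; exp(-qT) = 1.00000000
P = K * exp(-rT) * N(-d2) - S_0 * exp(-qT) * N(-d1)
N(-d1) = 0.15844270; N(-d2) = 0.18028130
P = 9.9300 * 0.99551190 * 0.18028130 - 10.7400 * 1.00000000 * 0.15844270 = 0.0805

Answer: Price = 0.0805


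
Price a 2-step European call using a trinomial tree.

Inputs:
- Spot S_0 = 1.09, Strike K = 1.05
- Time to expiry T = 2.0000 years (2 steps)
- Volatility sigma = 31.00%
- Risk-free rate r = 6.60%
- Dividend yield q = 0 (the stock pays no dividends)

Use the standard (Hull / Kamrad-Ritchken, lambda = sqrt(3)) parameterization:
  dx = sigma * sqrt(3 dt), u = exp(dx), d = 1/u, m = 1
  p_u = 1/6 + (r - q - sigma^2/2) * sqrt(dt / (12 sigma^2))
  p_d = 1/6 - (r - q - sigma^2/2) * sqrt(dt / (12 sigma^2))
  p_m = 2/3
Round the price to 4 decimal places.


Answer: Price = V(0,0) = 0.2552

Derivation:
dt = T/N = 1.000000; dx = sigma*sqrt(3*dt) = 0.536936
u = exp(dx) = 1.710757; d = 1/u = 0.584537
p_u = 0.183382, p_m = 0.666667, p_d = 0.149951
Discount per step: exp(-r*dt) = 0.936131
Stock lattice S(k, j) with j the centered position index:
  k=0: S(0,+0) = 1.0900
  k=1: S(1,-1) = 0.6371; S(1,+0) = 1.0900; S(1,+1) = 1.8647
  k=2: S(2,-2) = 0.3724; S(2,-1) = 0.6371; S(2,+0) = 1.0900; S(2,+1) = 1.8647; S(2,+2) = 3.1901
Terminal payoffs V(N, j) = max(S_T - K, 0):
  V(2,-2) = 0.000000; V(2,-1) = 0.000000; V(2,+0) = 0.040000; V(2,+1) = 0.814725; V(2,+2) = 2.140090
Backward induction: V(k, j) = exp(-r*dt) * [p_u * V(k+1, j+1) + p_m * V(k+1, j) + p_d * V(k+1, j-1)]
  V(1,-1) = exp(-r*dt) * [p_u*0.040000 + p_m*0.000000 + p_d*0.000000] = 0.006867
  V(1,+0) = exp(-r*dt) * [p_u*0.814725 + p_m*0.040000 + p_d*0.000000] = 0.164827
  V(1,+1) = exp(-r*dt) * [p_u*2.140090 + p_m*0.814725 + p_d*0.040000] = 0.881462
  V(0,+0) = exp(-r*dt) * [p_u*0.881462 + p_m*0.164827 + p_d*0.006867] = 0.255150


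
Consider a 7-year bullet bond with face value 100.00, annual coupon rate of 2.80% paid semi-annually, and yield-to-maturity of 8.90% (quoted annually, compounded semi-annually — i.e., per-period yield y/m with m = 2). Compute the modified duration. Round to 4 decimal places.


Coupon per period c = face * coupon_rate / m = 1.400000
Periods per year m = 2; per-period yield y/m = 0.044500
Number of cashflows N = 14
Cashflows (t years, CF_t, discount factor 1/(1+y/m)^(m*t), PV):
  t = 0.5000: CF_t = 1.400000, DF = 0.957396, PV = 1.340354
  t = 1.0000: CF_t = 1.400000, DF = 0.916607, PV = 1.283250
  t = 1.5000: CF_t = 1.400000, DF = 0.877556, PV = 1.228578
  t = 2.0000: CF_t = 1.400000, DF = 0.840168, PV = 1.176235
  t = 2.5000: CF_t = 1.400000, DF = 0.804374, PV = 1.126123
  t = 3.0000: CF_t = 1.400000, DF = 0.770104, PV = 1.078145
  t = 3.5000: CF_t = 1.400000, DF = 0.737294, PV = 1.032212
  t = 4.0000: CF_t = 1.400000, DF = 0.705883, PV = 0.988236
  t = 4.5000: CF_t = 1.400000, DF = 0.675809, PV = 0.946133
  t = 5.0000: CF_t = 1.400000, DF = 0.647017, PV = 0.905824
  t = 5.5000: CF_t = 1.400000, DF = 0.619451, PV = 0.867232
  t = 6.0000: CF_t = 1.400000, DF = 0.593060, PV = 0.830284
  t = 6.5000: CF_t = 1.400000, DF = 0.567793, PV = 0.794911
  t = 7.0000: CF_t = 101.400000, DF = 0.543603, PV = 55.121336
Price P = sum_t PV_t = 68.718852
First compute Macaulay numerator sum_t t * PV_t:
  t * PV_t at t = 0.5000: 0.670177
  t * PV_t at t = 1.0000: 1.283250
  t * PV_t at t = 1.5000: 1.842867
  t * PV_t at t = 2.0000: 2.352471
  t * PV_t at t = 2.5000: 2.815307
  t * PV_t at t = 3.0000: 3.234436
  t * PV_t at t = 3.5000: 3.612742
  t * PV_t at t = 4.0000: 3.952942
  t * PV_t at t = 4.5000: 4.257597
  t * PV_t at t = 5.0000: 4.529118
  t * PV_t at t = 5.5000: 4.769774
  t * PV_t at t = 6.0000: 4.981704
  t * PV_t at t = 6.5000: 5.166919
  t * PV_t at t = 7.0000: 385.849351
Macaulay duration D = 429.318656 / 68.718852 = 6.247466
Modified duration = D / (1 + y/m) = 6.247466 / (1 + 0.044500) = 5.981298

Answer: Modified duration = 5.9813


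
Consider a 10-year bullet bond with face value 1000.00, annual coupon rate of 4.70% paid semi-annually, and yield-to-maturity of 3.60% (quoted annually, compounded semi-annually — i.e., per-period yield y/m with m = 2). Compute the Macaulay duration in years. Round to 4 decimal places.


Answer: Macaulay duration = 8.1891 years

Derivation:
Coupon per period c = face * coupon_rate / m = 23.500000
Periods per year m = 2; per-period yield y/m = 0.018000
Number of cashflows N = 20
Cashflows (t years, CF_t, discount factor 1/(1+y/m)^(m*t), PV):
  t = 0.5000: CF_t = 23.500000, DF = 0.982318, PV = 23.084479
  t = 1.0000: CF_t = 23.500000, DF = 0.964949, PV = 22.676306
  t = 1.5000: CF_t = 23.500000, DF = 0.947887, PV = 22.275350
  t = 2.0000: CF_t = 23.500000, DF = 0.931127, PV = 21.881483
  t = 2.5000: CF_t = 23.500000, DF = 0.914663, PV = 21.494580
  t = 3.0000: CF_t = 23.500000, DF = 0.898490, PV = 21.114519
  t = 3.5000: CF_t = 23.500000, DF = 0.882603, PV = 20.741178
  t = 4.0000: CF_t = 23.500000, DF = 0.866997, PV = 20.374438
  t = 4.5000: CF_t = 23.500000, DF = 0.851667, PV = 20.014183
  t = 5.0000: CF_t = 23.500000, DF = 0.836608, PV = 19.660297
  t = 5.5000: CF_t = 23.500000, DF = 0.821816, PV = 19.312669
  t = 6.0000: CF_t = 23.500000, DF = 0.807285, PV = 18.971188
  t = 6.5000: CF_t = 23.500000, DF = 0.793010, PV = 18.635745
  t = 7.0000: CF_t = 23.500000, DF = 0.778989, PV = 18.306232
  t = 7.5000: CF_t = 23.500000, DF = 0.765215, PV = 17.982547
  t = 8.0000: CF_t = 23.500000, DF = 0.751684, PV = 17.664584
  t = 8.5000: CF_t = 23.500000, DF = 0.738393, PV = 17.352244
  t = 9.0000: CF_t = 23.500000, DF = 0.725337, PV = 17.045426
  t = 9.5000: CF_t = 23.500000, DF = 0.712512, PV = 16.744033
  t = 10.0000: CF_t = 1023.500000, DF = 0.699914, PV = 716.361582
Price P = sum_t PV_t = 1091.693063
Macaulay numerator sum_t t * PV_t:
  t * PV_t at t = 0.5000: 11.542240
  t * PV_t at t = 1.0000: 22.676306
  t * PV_t at t = 1.5000: 33.413024
  t * PV_t at t = 2.0000: 43.762966
  t * PV_t at t = 2.5000: 53.736451
  t * PV_t at t = 3.0000: 63.343557
  t * PV_t at t = 3.5000: 72.594123
  t * PV_t at t = 4.0000: 81.497752
  t * PV_t at t = 4.5000: 90.063822
  t * PV_t at t = 5.0000: 98.301487
  t * PV_t at t = 5.5000: 106.219681
  t * PV_t at t = 6.0000: 113.827128
  t * PV_t at t = 6.5000: 121.132339
  t * PV_t at t = 7.0000: 128.143626
  t * PV_t at t = 7.5000: 134.869099
  t * PV_t at t = 8.0000: 141.316672
  t * PV_t at t = 8.5000: 147.494071
  t * PV_t at t = 9.0000: 153.408834
  t * PV_t at t = 9.5000: 159.068317
  t * PV_t at t = 10.0000: 7163.615822
Macaulay duration D = (sum_t t * PV_t) / P = 8940.027316 / 1091.693063 = 8.189140


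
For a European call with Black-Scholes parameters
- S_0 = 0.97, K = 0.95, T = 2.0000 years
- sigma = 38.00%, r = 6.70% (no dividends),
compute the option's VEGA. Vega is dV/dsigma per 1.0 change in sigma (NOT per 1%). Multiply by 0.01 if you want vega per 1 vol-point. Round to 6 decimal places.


Answer: Vega = 0.468675

Derivation:
d1 = 0.5568169790; d2 = 0.0194158253
phi(d1) = 0.3416525113; exp(-qT) = 1.0000000000; exp(-rT) = 0.8745900646
Vega = S * exp(-qT) * phi(d1) * sqrt(T) = 0.9700 * 1.0000000000 * 0.3416525113 * 1.4142135624 = 0.468675


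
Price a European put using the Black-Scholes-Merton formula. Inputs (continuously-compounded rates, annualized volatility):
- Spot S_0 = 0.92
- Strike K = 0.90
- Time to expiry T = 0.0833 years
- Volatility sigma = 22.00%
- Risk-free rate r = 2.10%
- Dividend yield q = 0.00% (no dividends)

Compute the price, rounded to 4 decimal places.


Answer: Price = 0.0138

Derivation:
d1 = (ln(S/K) + (r - q + 0.5*sigma^2) * T) / (sigma * sqrt(T)) = 0.40544502
d2 = d1 - sigma * sqrt(T) = 0.34194919
exp(-rT) = 0.99825223; exp(-qT) = 1.00000000
P = K * exp(-rT) * N(-d2) - S_0 * exp(-qT) * N(-d1)
N(-d1) = 0.34257521; N(-d2) = 0.36619456
P = 0.9000 * 0.99825223 * 0.36619456 - 0.9200 * 1.00000000 * 0.34257521 = 0.0138


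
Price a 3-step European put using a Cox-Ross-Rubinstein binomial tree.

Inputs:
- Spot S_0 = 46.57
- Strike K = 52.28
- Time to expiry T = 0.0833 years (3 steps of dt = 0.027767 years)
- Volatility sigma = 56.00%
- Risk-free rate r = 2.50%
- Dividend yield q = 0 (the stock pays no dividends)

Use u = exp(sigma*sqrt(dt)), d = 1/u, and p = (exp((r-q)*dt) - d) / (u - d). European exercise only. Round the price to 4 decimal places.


dt = T/N = 0.027767
u = exp(sigma*sqrt(dt)) = 1.097807; d = 1/u = 0.910907
p = (exp((r-q)*dt) - d) / (u - d) = 0.480404
Discount per step: exp(-r*dt) = 0.999306
Stock lattice S(k, i) with i counting down-moves:
  k=0: S(0,0) = 46.5700
  k=1: S(1,0) = 51.1249; S(1,1) = 42.4209
  k=2: S(2,0) = 56.1253; S(2,1) = 46.5700; S(2,2) = 38.6415
  k=3: S(3,0) = 61.6147; S(3,1) = 51.1249; S(3,2) = 42.4209; S(3,3) = 35.1988
Terminal payoffs V(N, i) = max(K - S_T, 0):
  V(3,0) = 0.000000; V(3,1) = 1.155122; V(3,2) = 9.859069; V(3,3) = 17.081180
Backward induction: V(k, i) = exp(-r*dt) * [p * V(k+1, i) + (1-p) * V(k+1, i+1)].
  V(2,0) = exp(-r*dt) * [p*0.000000 + (1-p)*1.155122] = 0.599781
  V(2,1) = exp(-r*dt) * [p*1.155122 + (1-p)*9.859069] = 5.673722
  V(2,2) = exp(-r*dt) * [p*9.859069 + (1-p)*17.081180] = 13.602206
  V(1,0) = exp(-r*dt) * [p*0.599781 + (1-p)*5.673722] = 3.233936
  V(1,1) = exp(-r*dt) * [p*5.673722 + (1-p)*13.602206] = 9.786537
  V(0,0) = exp(-r*dt) * [p*3.233936 + (1-p)*9.786537] = 6.634037

Answer: Price = V(0,0) = 6.6340


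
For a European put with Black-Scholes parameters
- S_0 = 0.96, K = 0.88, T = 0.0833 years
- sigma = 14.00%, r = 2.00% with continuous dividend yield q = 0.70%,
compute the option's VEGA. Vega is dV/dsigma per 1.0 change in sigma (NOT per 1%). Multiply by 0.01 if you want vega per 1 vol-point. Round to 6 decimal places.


Answer: Vega = 0.009815

Derivation:
d1 = 2.2004073535; d2 = 2.1600009183
phi(d1) = 0.0354428126; exp(-qT) = 0.9994170700; exp(-rT) = 0.9983353870
Vega = S * exp(-qT) * phi(d1) * sqrt(T) = 0.9600 * 0.9994170700 * 0.0354428126 * 0.2886173938 = 0.009815


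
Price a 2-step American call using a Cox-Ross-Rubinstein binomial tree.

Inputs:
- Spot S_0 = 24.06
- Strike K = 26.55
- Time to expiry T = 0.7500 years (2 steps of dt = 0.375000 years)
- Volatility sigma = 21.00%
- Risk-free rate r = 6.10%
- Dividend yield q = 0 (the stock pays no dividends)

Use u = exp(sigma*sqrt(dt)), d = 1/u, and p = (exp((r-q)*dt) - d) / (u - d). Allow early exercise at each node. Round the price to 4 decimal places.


Answer: Price = V(0,0) = 1.3565

Derivation:
dt = T/N = 0.375000
u = exp(sigma*sqrt(dt)) = 1.137233; d = 1/u = 0.879327
p = (exp((r-q)*dt) - d) / (u - d) = 0.557612
Discount per step: exp(-r*dt) = 0.977385
Stock lattice S(k, i) with i counting down-moves:
  k=0: S(0,0) = 24.0600
  k=1: S(1,0) = 27.3618; S(1,1) = 21.1566
  k=2: S(2,0) = 31.1168; S(2,1) = 24.0600; S(2,2) = 18.6036
Terminal payoffs V(N, i) = max(S_T - K, 0):
  V(2,0) = 4.566777; V(2,1) = 0.000000; V(2,2) = 0.000000
Backward induction: V(k, i) = exp(-r*dt) * [p * V(k+1, i) + (1-p) * V(k+1, i+1)]; then take max(V_cont, immediate exercise) for American.
  V(1,0) = exp(-r*dt) * [p*4.566777 + (1-p)*0.000000] = 2.488900; exercise = 0.811829; V(1,0) = max -> 2.488900
  V(1,1) = exp(-r*dt) * [p*0.000000 + (1-p)*0.000000] = 0.000000; exercise = 0.000000; V(1,1) = max -> 0.000000
  V(0,0) = exp(-r*dt) * [p*2.488900 + (1-p)*0.000000] = 1.356454; exercise = 0.000000; V(0,0) = max -> 1.356454


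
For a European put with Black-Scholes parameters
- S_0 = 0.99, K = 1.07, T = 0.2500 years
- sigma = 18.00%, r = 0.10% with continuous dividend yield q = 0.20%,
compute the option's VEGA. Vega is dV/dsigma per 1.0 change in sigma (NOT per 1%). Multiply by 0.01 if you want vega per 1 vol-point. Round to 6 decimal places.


d1 = -0.8212109370; d2 = -0.9112109370
phi(d1) = 0.2847532581; exp(-qT) = 0.9995001250; exp(-rT) = 0.9997500312
Vega = S * exp(-qT) * phi(d1) * sqrt(T) = 0.9900 * 0.9995001250 * 0.2847532581 * 0.5000000000 = 0.140882

Answer: Vega = 0.140882


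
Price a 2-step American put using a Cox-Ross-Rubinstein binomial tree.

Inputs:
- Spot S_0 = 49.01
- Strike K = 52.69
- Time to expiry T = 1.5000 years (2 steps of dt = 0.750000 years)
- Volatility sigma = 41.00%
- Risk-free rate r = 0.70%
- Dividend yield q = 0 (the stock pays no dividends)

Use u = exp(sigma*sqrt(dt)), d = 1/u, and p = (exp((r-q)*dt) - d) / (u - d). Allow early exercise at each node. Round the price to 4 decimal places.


Answer: Price = V(0,0) = 11.4720

Derivation:
dt = T/N = 0.750000
u = exp(sigma*sqrt(dt)) = 1.426281; d = 1/u = 0.701124
p = (exp((r-q)*dt) - d) / (u - d) = 0.419412
Discount per step: exp(-r*dt) = 0.994764
Stock lattice S(k, i) with i counting down-moves:
  k=0: S(0,0) = 49.0100
  k=1: S(1,0) = 69.9020; S(1,1) = 34.3621
  k=2: S(2,0) = 99.7000; S(2,1) = 49.0100; S(2,2) = 24.0921
Terminal payoffs V(N, i) = max(K - S_T, 0):
  V(2,0) = 0.000000; V(2,1) = 3.680000; V(2,2) = 28.597911
Backward induction: V(k, i) = exp(-r*dt) * [p * V(k+1, i) + (1-p) * V(k+1, i+1)]; then take max(V_cont, immediate exercise) for American.
  V(1,0) = exp(-r*dt) * [p*0.000000 + (1-p)*3.680000] = 2.125375; exercise = 0.000000; V(1,0) = max -> 2.125375
  V(1,1) = exp(-r*dt) * [p*3.680000 + (1-p)*28.597911] = 18.052012; exercise = 18.327909; V(1,1) = max -> 18.327909
  V(0,0) = exp(-r*dt) * [p*2.125375 + (1-p)*18.327909] = 11.471982; exercise = 3.680000; V(0,0) = max -> 11.471982


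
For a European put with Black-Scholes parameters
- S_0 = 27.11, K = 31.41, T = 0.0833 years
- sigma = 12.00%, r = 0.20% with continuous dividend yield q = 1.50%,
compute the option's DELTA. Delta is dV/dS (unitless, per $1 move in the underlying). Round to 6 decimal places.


Answer: Delta = -0.998741

Derivation:
d1 = -4.2647807910; d2 = -4.2994148783
phi(d1) = 0.0000448083; exp(-qT) = 0.9987512803; exp(-rT) = 0.9998334139
N(-d1) = 0.9999899951
Delta = -exp(-qT) * N(-d1) = -0.9987512803 * 0.9999899951 = -0.998741


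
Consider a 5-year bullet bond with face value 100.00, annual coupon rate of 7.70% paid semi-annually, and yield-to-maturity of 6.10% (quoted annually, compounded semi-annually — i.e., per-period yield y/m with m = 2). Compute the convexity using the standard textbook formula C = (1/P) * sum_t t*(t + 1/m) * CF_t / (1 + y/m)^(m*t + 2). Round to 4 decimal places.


Coupon per period c = face * coupon_rate / m = 3.850000
Periods per year m = 2; per-period yield y/m = 0.030500
Number of cashflows N = 10
Cashflows (t years, CF_t, discount factor 1/(1+y/m)^(m*t), PV):
  t = 0.5000: CF_t = 3.850000, DF = 0.970403, PV = 3.736050
  t = 1.0000: CF_t = 3.850000, DF = 0.941681, PV = 3.625474
  t = 1.5000: CF_t = 3.850000, DF = 0.913810, PV = 3.518169
  t = 2.0000: CF_t = 3.850000, DF = 0.886764, PV = 3.414041
  t = 2.5000: CF_t = 3.850000, DF = 0.860518, PV = 3.312995
  t = 3.0000: CF_t = 3.850000, DF = 0.835049, PV = 3.214939
  t = 3.5000: CF_t = 3.850000, DF = 0.810334, PV = 3.119786
  t = 4.0000: CF_t = 3.850000, DF = 0.786350, PV = 3.027448
  t = 4.5000: CF_t = 3.850000, DF = 0.763076, PV = 2.937844
  t = 5.0000: CF_t = 103.850000, DF = 0.740491, PV = 76.900035
Price P = sum_t PV_t = 106.806782
Convexity numerator sum_t t*(t + 1/m) * CF_t / (1+y/m)^(m*t + 2):
  t = 0.5000: term = 1.759085
  t = 1.0000: term = 5.121062
  t = 1.5000: term = 9.938984
  t = 2.0000: term = 16.074696
  t = 2.5000: term = 23.398392
  t = 3.0000: term = 31.788209
  t = 3.5000: term = 41.129819
  t = 4.0000: term = 51.316056
  t = 4.5000: term = 62.246551
  t = 5.0000: term = 1991.421728
Convexity = (1/P) * sum = 2234.194582 / 106.806782 = 20.918097

Answer: Convexity = 20.9181


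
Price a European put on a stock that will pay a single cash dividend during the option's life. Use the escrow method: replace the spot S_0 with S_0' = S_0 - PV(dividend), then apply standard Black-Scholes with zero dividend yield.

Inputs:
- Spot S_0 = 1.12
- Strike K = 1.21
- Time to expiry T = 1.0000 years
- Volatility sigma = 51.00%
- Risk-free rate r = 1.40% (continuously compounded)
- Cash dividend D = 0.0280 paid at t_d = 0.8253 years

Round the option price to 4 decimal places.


Answer: Price = 0.2838

Derivation:
PV(D) = D * exp(-r * t_d) = 0.0280 * 0.98851229 = 0.02767834
S_0' = S_0 - PV(D) = 1.1200 - 0.02767834 = 1.09232166
d1 = (ln(S_0'/K) + (r + sigma^2/2)*T) / (sigma*sqrt(T)) = 0.08183339
d2 = d1 - sigma*sqrt(T) = -0.42816661
exp(-rT) = 0.98609754
N(-d1) = 0.46738960; N(-d2) = 0.66573509
P = K * exp(-rT) * N(-d2) - S_0' * N(-d1) = 1.2100 * 0.98609754 * 0.66573509 - 1.09232166 * 0.46738960 = 0.2838


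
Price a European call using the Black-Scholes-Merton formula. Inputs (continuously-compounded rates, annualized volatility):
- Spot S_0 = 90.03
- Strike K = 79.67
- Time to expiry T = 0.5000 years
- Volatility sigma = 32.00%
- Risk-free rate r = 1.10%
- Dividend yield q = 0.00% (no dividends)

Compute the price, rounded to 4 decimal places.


Answer: Price = 14.1986

Derivation:
d1 = (ln(S/K) + (r - q + 0.5*sigma^2) * T) / (sigma * sqrt(T)) = 0.67771697
d2 = d1 - sigma * sqrt(T) = 0.45144280
exp(-rT) = 0.99451510; exp(-qT) = 1.00000000
C = S_0 * exp(-qT) * N(d1) - K * exp(-rT) * N(d2)
N(d1) = 0.75102442; N(d2) = 0.67416478
C = 90.0300 * 1.00000000 * 0.75102442 - 79.6700 * 0.99451510 * 0.67416478 = 14.1986


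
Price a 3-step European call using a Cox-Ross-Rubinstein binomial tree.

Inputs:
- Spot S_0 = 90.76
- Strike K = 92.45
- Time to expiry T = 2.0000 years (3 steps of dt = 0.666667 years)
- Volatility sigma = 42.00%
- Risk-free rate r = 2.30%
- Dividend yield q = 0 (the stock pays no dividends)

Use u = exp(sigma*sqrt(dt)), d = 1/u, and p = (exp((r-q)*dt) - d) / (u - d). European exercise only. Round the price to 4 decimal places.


dt = T/N = 0.666667
u = exp(sigma*sqrt(dt)) = 1.409068; d = 1/u = 0.709689
p = (exp((r-q)*dt) - d) / (u - d) = 0.437191
Discount per step: exp(-r*dt) = 0.984784
Stock lattice S(k, i) with i counting down-moves:
  k=0: S(0,0) = 90.7600
  k=1: S(1,0) = 127.8870; S(1,1) = 64.4114
  k=2: S(2,0) = 180.2015; S(2,1) = 90.7600; S(2,2) = 45.7120
  k=3: S(3,0) = 253.9162; S(3,1) = 127.8870; S(3,2) = 64.4114; S(3,3) = 32.4413
Terminal payoffs V(N, i) = max(S_T - K, 0):
  V(3,0) = 161.466215; V(3,1) = 35.437021; V(3,2) = 0.000000; V(3,3) = 0.000000
Backward induction: V(k, i) = exp(-r*dt) * [p * V(k+1, i) + (1-p) * V(k+1, i+1)].
  V(2,0) = exp(-r*dt) * [p*161.466215 + (1-p)*35.437021] = 89.158275
  V(2,1) = exp(-r*dt) * [p*35.437021 + (1-p)*0.000000] = 15.257018
  V(2,2) = exp(-r*dt) * [p*0.000000 + (1-p)*0.000000] = 0.000000
  V(1,0) = exp(-r*dt) * [p*89.158275 + (1-p)*15.257018] = 46.842231
  V(1,1) = exp(-r*dt) * [p*15.257018 + (1-p)*0.000000] = 6.568741
  V(0,0) = exp(-r*dt) * [p*46.842231 + (1-p)*6.568741] = 23.808095

Answer: Price = V(0,0) = 23.8081


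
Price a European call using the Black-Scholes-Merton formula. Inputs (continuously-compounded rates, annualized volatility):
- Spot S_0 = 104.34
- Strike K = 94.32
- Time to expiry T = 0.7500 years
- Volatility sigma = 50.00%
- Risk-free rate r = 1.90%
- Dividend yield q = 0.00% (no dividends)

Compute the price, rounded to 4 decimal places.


d1 = (ln(S/K) + (r - q + 0.5*sigma^2) * T) / (sigma * sqrt(T)) = 0.48257601
d2 = d1 - sigma * sqrt(T) = 0.04956331
exp(-rT) = 0.98585105; exp(-qT) = 1.00000000
C = S_0 * exp(-qT) * N(d1) - K * exp(-rT) * N(d2)
N(d1) = 0.68530159; N(d2) = 0.51976481
C = 104.3400 * 1.00000000 * 0.68530159 - 94.3200 * 0.98585105 * 0.51976481 = 23.1738

Answer: Price = 23.1738


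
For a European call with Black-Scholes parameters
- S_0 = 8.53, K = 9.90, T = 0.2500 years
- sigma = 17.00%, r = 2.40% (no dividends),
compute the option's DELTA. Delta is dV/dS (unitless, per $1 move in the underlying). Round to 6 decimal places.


d1 = -1.6392105369; d2 = -1.7242105369
phi(d1) = 0.1040957505; exp(-qT) = 1.0000000000; exp(-rT) = 0.9940179641
N(d1) = 0.0505847101
Delta = exp(-qT) * N(d1) = 1.0000000000 * 0.0505847101 = 0.050585

Answer: Delta = 0.050585


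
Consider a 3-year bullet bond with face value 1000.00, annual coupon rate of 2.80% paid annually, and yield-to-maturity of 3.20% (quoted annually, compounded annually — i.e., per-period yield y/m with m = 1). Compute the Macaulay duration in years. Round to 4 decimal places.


Coupon per period c = face * coupon_rate / m = 28.000000
Periods per year m = 1; per-period yield y/m = 0.032000
Number of cashflows N = 3
Cashflows (t years, CF_t, discount factor 1/(1+y/m)^(m*t), PV):
  t = 1.0000: CF_t = 28.000000, DF = 0.968992, PV = 27.131783
  t = 2.0000: CF_t = 28.000000, DF = 0.938946, PV = 26.290487
  t = 3.0000: CF_t = 1028.000000, DF = 0.909831, PV = 935.306651
Price P = sum_t PV_t = 988.728922
Macaulay numerator sum_t t * PV_t:
  t * PV_t at t = 1.0000: 27.131783
  t * PV_t at t = 2.0000: 52.580975
  t * PV_t at t = 3.0000: 2805.919954
Macaulay duration D = (sum_t t * PV_t) / P = 2885.632712 / 988.728922 = 2.918528

Answer: Macaulay duration = 2.9185 years


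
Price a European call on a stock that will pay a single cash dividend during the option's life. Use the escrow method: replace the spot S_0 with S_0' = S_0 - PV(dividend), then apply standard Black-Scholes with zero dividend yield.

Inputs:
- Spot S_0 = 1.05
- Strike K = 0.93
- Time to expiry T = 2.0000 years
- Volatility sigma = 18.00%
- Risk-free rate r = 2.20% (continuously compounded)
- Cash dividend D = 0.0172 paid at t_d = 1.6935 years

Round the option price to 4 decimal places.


PV(D) = D * exp(-r * t_d) = 0.0172 * 0.96342850 = 0.01657097
S_0' = S_0 - PV(D) = 1.0500 - 0.01657097 = 1.03342903
d1 = (ln(S_0'/K) + (r + sigma^2/2)*T) / (sigma*sqrt(T)) = 0.71438653
d2 = d1 - sigma*sqrt(T) = 0.45982809
exp(-rT) = 0.95695396
N(d1) = 0.76250590; N(d2) = 0.67718019
C = S_0' * N(d1) - K * exp(-rT) * N(d2) = 1.03342903 * 0.76250590 - 0.9300 * 0.95695396 * 0.67718019 = 0.1853

Answer: Price = 0.1853


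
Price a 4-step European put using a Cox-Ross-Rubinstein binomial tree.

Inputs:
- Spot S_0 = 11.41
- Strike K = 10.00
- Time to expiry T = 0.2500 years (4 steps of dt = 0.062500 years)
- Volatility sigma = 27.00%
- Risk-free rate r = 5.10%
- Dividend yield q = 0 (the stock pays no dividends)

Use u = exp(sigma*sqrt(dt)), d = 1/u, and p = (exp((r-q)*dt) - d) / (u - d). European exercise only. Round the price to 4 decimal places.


dt = T/N = 0.062500
u = exp(sigma*sqrt(dt)) = 1.069830; d = 1/u = 0.934728
p = (exp((r-q)*dt) - d) / (u - d) = 0.506762
Discount per step: exp(-r*dt) = 0.996818
Stock lattice S(k, i) with i counting down-moves:
  k=0: S(0,0) = 11.4100
  k=1: S(1,0) = 12.2068; S(1,1) = 10.6652
  k=2: S(2,0) = 13.0592; S(2,1) = 11.4100; S(2,2) = 9.9691
  k=3: S(3,0) = 13.9711; S(3,1) = 12.2068; S(3,2) = 10.6652; S(3,3) = 9.3184
  k=4: S(4,0) = 14.9467; S(4,1) = 13.0592; S(4,2) = 11.4100; S(4,3) = 9.9691; S(4,4) = 8.7102
Terminal payoffs V(N, i) = max(K - S_T, 0):
  V(4,0) = 0.000000; V(4,1) = 0.000000; V(4,2) = 0.000000; V(4,3) = 0.030901; V(4,4) = 1.289840
Backward induction: V(k, i) = exp(-r*dt) * [p * V(k+1, i) + (1-p) * V(k+1, i+1)].
  V(3,0) = exp(-r*dt) * [p*0.000000 + (1-p)*0.000000] = 0.000000
  V(3,1) = exp(-r*dt) * [p*0.000000 + (1-p)*0.000000] = 0.000000
  V(3,2) = exp(-r*dt) * [p*0.000000 + (1-p)*0.030901] = 0.015193
  V(3,3) = exp(-r*dt) * [p*0.030901 + (1-p)*1.289840] = 0.649783
  V(2,0) = exp(-r*dt) * [p*0.000000 + (1-p)*0.000000] = 0.000000
  V(2,1) = exp(-r*dt) * [p*0.000000 + (1-p)*0.015193] = 0.007470
  V(2,2) = exp(-r*dt) * [p*0.015193 + (1-p)*0.649783] = 0.327152
  V(1,0) = exp(-r*dt) * [p*0.000000 + (1-p)*0.007470] = 0.003673
  V(1,1) = exp(-r*dt) * [p*0.007470 + (1-p)*0.327152] = 0.164624
  V(0,0) = exp(-r*dt) * [p*0.003673 + (1-p)*0.164624] = 0.082796

Answer: Price = V(0,0) = 0.0828


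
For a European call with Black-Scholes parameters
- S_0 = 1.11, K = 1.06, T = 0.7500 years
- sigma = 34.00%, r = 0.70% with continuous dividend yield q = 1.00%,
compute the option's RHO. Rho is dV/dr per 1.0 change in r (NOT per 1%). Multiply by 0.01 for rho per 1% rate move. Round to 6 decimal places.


Answer: Rho = 0.395945

Derivation:
d1 = 0.2961165248; d2 = 0.0016678875
phi(d1) = 0.3818295282; exp(-qT) = 0.9925280548; exp(-rT) = 0.9947637572
N(d2) = 0.5006653905
Rho = K*T*exp(-rT)*N(d2) = 1.0600 * 0.7500 * 0.9947637572 * 0.5006653905 = 0.395945


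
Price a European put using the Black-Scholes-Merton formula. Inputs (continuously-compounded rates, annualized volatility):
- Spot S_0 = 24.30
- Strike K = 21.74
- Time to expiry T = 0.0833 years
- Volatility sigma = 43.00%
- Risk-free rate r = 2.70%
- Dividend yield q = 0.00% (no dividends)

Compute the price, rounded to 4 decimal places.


Answer: Price = 0.2780

Derivation:
d1 = (ln(S/K) + (r - q + 0.5*sigma^2) * T) / (sigma * sqrt(T)) = 0.97717405
d2 = d1 - sigma * sqrt(T) = 0.85306857
exp(-rT) = 0.99775343; exp(-qT) = 1.00000000
P = K * exp(-rT) * N(-d2) - S_0 * exp(-qT) * N(-d1)
N(-d1) = 0.16424150; N(-d2) = 0.19681064
P = 21.7400 * 0.99775343 * 0.19681064 - 24.3000 * 1.00000000 * 0.16424150 = 0.2780


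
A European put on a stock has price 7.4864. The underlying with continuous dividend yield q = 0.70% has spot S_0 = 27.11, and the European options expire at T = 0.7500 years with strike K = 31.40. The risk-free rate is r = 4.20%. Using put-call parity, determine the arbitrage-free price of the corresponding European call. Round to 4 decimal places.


Put-call parity: C - P = S_0 * exp(-qT) - K * exp(-rT).
S_0 * exp(-qT) = 27.1100 * 0.99476376 = 26.96804546
K * exp(-rT) = 31.4000 * 0.96899096 = 30.42631603
C = P + S*exp(-qT) - K*exp(-rT)
C = 7.4864 + 26.96804546 - 30.42631603 = 4.0281

Answer: Call price = 4.0281


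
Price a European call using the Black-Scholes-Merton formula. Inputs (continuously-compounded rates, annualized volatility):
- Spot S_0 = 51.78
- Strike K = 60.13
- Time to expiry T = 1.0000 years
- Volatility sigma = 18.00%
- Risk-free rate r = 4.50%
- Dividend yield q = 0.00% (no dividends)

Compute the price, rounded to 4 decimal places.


d1 = (ln(S/K) + (r - q + 0.5*sigma^2) * T) / (sigma * sqrt(T)) = -0.49058284
d2 = d1 - sigma * sqrt(T) = -0.67058284
exp(-rT) = 0.95599748; exp(-qT) = 1.00000000
C = S_0 * exp(-qT) * N(d1) - K * exp(-rT) * N(d2)
N(d1) = 0.31186076; N(d2) = 0.25124316
C = 51.7800 * 1.00000000 * 0.31186076 - 60.1300 * 0.95599748 * 0.25124316 = 1.7057

Answer: Price = 1.7057


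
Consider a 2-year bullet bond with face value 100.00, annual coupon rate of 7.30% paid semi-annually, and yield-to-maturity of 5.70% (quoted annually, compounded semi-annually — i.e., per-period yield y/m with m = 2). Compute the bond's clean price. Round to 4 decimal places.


Coupon per period c = face * coupon_rate / m = 3.650000
Periods per year m = 2; per-period yield y/m = 0.028500
Number of cashflows N = 4
Cashflows (t years, CF_t, discount factor 1/(1+y/m)^(m*t), PV):
  t = 0.5000: CF_t = 3.650000, DF = 0.972290, PV = 3.548858
  t = 1.0000: CF_t = 3.650000, DF = 0.945347, PV = 3.450518
  t = 1.5000: CF_t = 3.650000, DF = 0.919152, PV = 3.354903
  t = 2.0000: CF_t = 103.650000, DF = 0.893682, PV = 92.630098
Price P = sum_t PV_t = 102.984376

Answer: Price = 102.9844


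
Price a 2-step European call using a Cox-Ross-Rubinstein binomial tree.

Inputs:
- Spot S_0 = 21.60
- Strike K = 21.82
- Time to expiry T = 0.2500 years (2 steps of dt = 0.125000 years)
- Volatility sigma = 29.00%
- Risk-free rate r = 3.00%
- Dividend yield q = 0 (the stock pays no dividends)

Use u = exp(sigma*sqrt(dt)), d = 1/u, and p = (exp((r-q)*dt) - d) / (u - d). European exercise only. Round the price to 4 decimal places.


Answer: Price = V(0,0) = 1.1314

Derivation:
dt = T/N = 0.125000
u = exp(sigma*sqrt(dt)) = 1.107971; d = 1/u = 0.902551
p = (exp((r-q)*dt) - d) / (u - d) = 0.492679
Discount per step: exp(-r*dt) = 0.996257
Stock lattice S(k, i) with i counting down-moves:
  k=0: S(0,0) = 21.6000
  k=1: S(1,0) = 23.9322; S(1,1) = 19.4951
  k=2: S(2,0) = 26.5162; S(2,1) = 21.6000; S(2,2) = 17.5953
Terminal payoffs V(N, i) = max(S_T - K, 0):
  V(2,0) = 4.696158; V(2,1) = 0.000000; V(2,2) = 0.000000
Backward induction: V(k, i) = exp(-r*dt) * [p * V(k+1, i) + (1-p) * V(k+1, i+1)].
  V(1,0) = exp(-r*dt) * [p*4.696158 + (1-p)*0.000000] = 2.305040
  V(1,1) = exp(-r*dt) * [p*0.000000 + (1-p)*0.000000] = 0.000000
  V(0,0) = exp(-r*dt) * [p*2.305040 + (1-p)*0.000000] = 1.131395


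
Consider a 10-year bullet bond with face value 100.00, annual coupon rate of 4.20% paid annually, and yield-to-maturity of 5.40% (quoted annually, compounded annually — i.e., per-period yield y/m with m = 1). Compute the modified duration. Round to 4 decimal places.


Coupon per period c = face * coupon_rate / m = 4.200000
Periods per year m = 1; per-period yield y/m = 0.054000
Number of cashflows N = 10
Cashflows (t years, CF_t, discount factor 1/(1+y/m)^(m*t), PV):
  t = 1.0000: CF_t = 4.200000, DF = 0.948767, PV = 3.984820
  t = 2.0000: CF_t = 4.200000, DF = 0.900158, PV = 3.780664
  t = 3.0000: CF_t = 4.200000, DF = 0.854040, PV = 3.586968
  t = 4.0000: CF_t = 4.200000, DF = 0.810285, PV = 3.403195
  t = 5.0000: CF_t = 4.200000, DF = 0.768771, PV = 3.228838
  t = 6.0000: CF_t = 4.200000, DF = 0.729384, PV = 3.063414
  t = 7.0000: CF_t = 4.200000, DF = 0.692015, PV = 2.906464
  t = 8.0000: CF_t = 4.200000, DF = 0.656561, PV = 2.757556
  t = 9.0000: CF_t = 4.200000, DF = 0.622923, PV = 2.616277
  t = 10.0000: CF_t = 104.200000, DF = 0.591009, PV = 61.583109
Price P = sum_t PV_t = 90.911305
First compute Macaulay numerator sum_t t * PV_t:
  t * PV_t at t = 1.0000: 3.984820
  t * PV_t at t = 2.0000: 7.561328
  t * PV_t at t = 3.0000: 10.760903
  t * PV_t at t = 4.0000: 13.612780
  t * PV_t at t = 5.0000: 16.144189
  t * PV_t at t = 6.0000: 18.380481
  t * PV_t at t = 7.0000: 20.345251
  t * PV_t at t = 8.0000: 22.060451
  t * PV_t at t = 9.0000: 23.546497
  t * PV_t at t = 10.0000: 615.831090
Macaulay duration D = 752.227790 / 90.911305 = 8.274304
Modified duration = D / (1 + y/m) = 8.274304 / (1 + 0.054000) = 7.850383

Answer: Modified duration = 7.8504


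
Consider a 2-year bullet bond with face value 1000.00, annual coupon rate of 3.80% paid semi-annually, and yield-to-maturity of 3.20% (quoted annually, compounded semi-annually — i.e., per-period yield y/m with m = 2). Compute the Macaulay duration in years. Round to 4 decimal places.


Answer: Macaulay duration = 1.9451 years

Derivation:
Coupon per period c = face * coupon_rate / m = 19.000000
Periods per year m = 2; per-period yield y/m = 0.016000
Number of cashflows N = 4
Cashflows (t years, CF_t, discount factor 1/(1+y/m)^(m*t), PV):
  t = 0.5000: CF_t = 19.000000, DF = 0.984252, PV = 18.700787
  t = 1.0000: CF_t = 19.000000, DF = 0.968752, PV = 18.406287
  t = 1.5000: CF_t = 19.000000, DF = 0.953496, PV = 18.116424
  t = 2.0000: CF_t = 1019.000000, DF = 0.938480, PV = 956.311442
Price P = sum_t PV_t = 1011.534941
Macaulay numerator sum_t t * PV_t:
  t * PV_t at t = 0.5000: 9.350394
  t * PV_t at t = 1.0000: 18.406287
  t * PV_t at t = 1.5000: 27.174636
  t * PV_t at t = 2.0000: 1912.622885
Macaulay duration D = (sum_t t * PV_t) / P = 1967.554201 / 1011.534941 = 1.945117


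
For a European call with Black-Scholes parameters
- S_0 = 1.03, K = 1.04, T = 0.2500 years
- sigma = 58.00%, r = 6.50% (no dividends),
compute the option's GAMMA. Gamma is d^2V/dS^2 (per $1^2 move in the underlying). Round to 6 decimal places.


d1 = 0.1677175486; d2 = -0.1222824514
phi(d1) = 0.3933705951; exp(-qT) = 1.0000000000; exp(-rT) = 0.9838813190
Gamma = exp(-qT) * phi(d1) / (S * sigma * sqrt(T)) = 1.0000000000 * 0.3933705951 / (1.0300 * 0.5800 * 0.5000000000) = 1.316942

Answer: Gamma = 1.316942


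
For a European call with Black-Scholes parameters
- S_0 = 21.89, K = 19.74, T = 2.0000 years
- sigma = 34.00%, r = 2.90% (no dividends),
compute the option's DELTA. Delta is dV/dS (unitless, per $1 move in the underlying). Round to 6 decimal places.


d1 = 0.5760484440; d2 = 0.0952158328
phi(d1) = 0.3379509751; exp(-qT) = 1.0000000000; exp(-rT) = 0.9436499474
N(d1) = 0.7177087811
Delta = exp(-qT) * N(d1) = 1.0000000000 * 0.7177087811 = 0.717709

Answer: Delta = 0.717709


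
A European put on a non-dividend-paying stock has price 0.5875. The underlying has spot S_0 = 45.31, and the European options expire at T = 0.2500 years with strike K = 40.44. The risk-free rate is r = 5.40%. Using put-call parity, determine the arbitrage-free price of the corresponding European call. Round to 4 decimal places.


Put-call parity: C - P = S_0 * exp(-qT) - K * exp(-rT).
S_0 * exp(-qT) = 45.3100 * 1.00000000 = 45.31000000
K * exp(-rT) = 40.4400 * 0.98659072 = 39.89772857
C = P + S*exp(-qT) - K*exp(-rT)
C = 0.5875 + 45.31000000 - 39.89772857 = 5.9998

Answer: Call price = 5.9998


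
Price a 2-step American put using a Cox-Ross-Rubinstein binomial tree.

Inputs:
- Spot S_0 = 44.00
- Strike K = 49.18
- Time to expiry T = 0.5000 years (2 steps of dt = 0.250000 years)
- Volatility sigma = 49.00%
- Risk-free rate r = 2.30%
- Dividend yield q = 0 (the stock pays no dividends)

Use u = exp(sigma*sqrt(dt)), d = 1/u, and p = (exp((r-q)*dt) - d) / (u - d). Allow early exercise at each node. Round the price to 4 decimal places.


dt = T/N = 0.250000
u = exp(sigma*sqrt(dt)) = 1.277621; d = 1/u = 0.782705
p = (exp((r-q)*dt) - d) / (u - d) = 0.450706
Discount per step: exp(-r*dt) = 0.994266
Stock lattice S(k, i) with i counting down-moves:
  k=0: S(0,0) = 44.0000
  k=1: S(1,0) = 56.2153; S(1,1) = 34.4390
  k=2: S(2,0) = 71.8219; S(2,1) = 44.0000; S(2,2) = 26.9556
Terminal payoffs V(N, i) = max(K - S_T, 0):
  V(2,0) = 0.000000; V(2,1) = 5.180000; V(2,2) = 22.224439
Backward induction: V(k, i) = exp(-r*dt) * [p * V(k+1, i) + (1-p) * V(k+1, i+1)]; then take max(V_cont, immediate exercise) for American.
  V(1,0) = exp(-r*dt) * [p*0.000000 + (1-p)*5.180000] = 2.829028; exercise = 0.000000; V(1,0) = max -> 2.829028
  V(1,1) = exp(-r*dt) * [p*5.180000 + (1-p)*22.224439] = 14.459027; exercise = 14.741000; V(1,1) = max -> 14.741000
  V(0,0) = exp(-r*dt) * [p*2.829028 + (1-p)*14.741000] = 9.318466; exercise = 5.180000; V(0,0) = max -> 9.318466

Answer: Price = V(0,0) = 9.3185
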